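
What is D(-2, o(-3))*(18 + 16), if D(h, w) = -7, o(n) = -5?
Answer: -238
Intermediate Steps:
D(-2, o(-3))*(18 + 16) = -7*(18 + 16) = -7*34 = -238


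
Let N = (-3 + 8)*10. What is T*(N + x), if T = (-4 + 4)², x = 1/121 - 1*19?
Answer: 0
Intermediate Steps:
N = 50 (N = 5*10 = 50)
x = -2298/121 (x = 1/121 - 19 = -2298/121 ≈ -18.992)
T = 0 (T = 0² = 0)
T*(N + x) = 0*(50 - 2298/121) = 0*(3752/121) = 0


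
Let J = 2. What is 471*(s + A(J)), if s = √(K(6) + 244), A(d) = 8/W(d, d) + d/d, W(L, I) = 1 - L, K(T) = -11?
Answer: -3297 + 471*√233 ≈ 3892.5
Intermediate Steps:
A(d) = 1 + 8/(1 - d) (A(d) = 8/(1 - d) + d/d = 8/(1 - d) + 1 = 1 + 8/(1 - d))
s = √233 (s = √(-11 + 244) = √233 ≈ 15.264)
471*(s + A(J)) = 471*(√233 + (-9 + 2)/(-1 + 2)) = 471*(√233 - 7/1) = 471*(√233 + 1*(-7)) = 471*(√233 - 7) = 471*(-7 + √233) = -3297 + 471*√233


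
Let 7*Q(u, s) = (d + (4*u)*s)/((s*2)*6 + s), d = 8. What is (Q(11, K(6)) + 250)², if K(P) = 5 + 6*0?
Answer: 12990984484/207025 ≈ 62751.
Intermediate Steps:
K(P) = 5 (K(P) = 5 + 0 = 5)
Q(u, s) = (8 + 4*s*u)/(91*s) (Q(u, s) = ((8 + (4*u)*s)/((s*2)*6 + s))/7 = ((8 + 4*s*u)/((2*s)*6 + s))/7 = ((8 + 4*s*u)/(12*s + s))/7 = ((8 + 4*s*u)/((13*s)))/7 = ((8 + 4*s*u)*(1/(13*s)))/7 = ((8 + 4*s*u)/(13*s))/7 = (8 + 4*s*u)/(91*s))
(Q(11, K(6)) + 250)² = ((4/91)*(2 + 5*11)/5 + 250)² = ((4/91)*(⅕)*(2 + 55) + 250)² = ((4/91)*(⅕)*57 + 250)² = (228/455 + 250)² = (113978/455)² = 12990984484/207025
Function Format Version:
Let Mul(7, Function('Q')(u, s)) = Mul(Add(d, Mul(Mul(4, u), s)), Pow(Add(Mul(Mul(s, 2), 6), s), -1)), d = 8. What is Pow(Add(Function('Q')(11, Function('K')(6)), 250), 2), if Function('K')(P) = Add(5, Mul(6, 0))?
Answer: Rational(12990984484, 207025) ≈ 62751.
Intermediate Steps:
Function('K')(P) = 5 (Function('K')(P) = Add(5, 0) = 5)
Function('Q')(u, s) = Mul(Rational(1, 91), Pow(s, -1), Add(8, Mul(4, s, u))) (Function('Q')(u, s) = Mul(Rational(1, 7), Mul(Add(8, Mul(Mul(4, u), s)), Pow(Add(Mul(Mul(s, 2), 6), s), -1))) = Mul(Rational(1, 7), Mul(Add(8, Mul(4, s, u)), Pow(Add(Mul(Mul(2, s), 6), s), -1))) = Mul(Rational(1, 7), Mul(Add(8, Mul(4, s, u)), Pow(Add(Mul(12, s), s), -1))) = Mul(Rational(1, 7), Mul(Add(8, Mul(4, s, u)), Pow(Mul(13, s), -1))) = Mul(Rational(1, 7), Mul(Add(8, Mul(4, s, u)), Mul(Rational(1, 13), Pow(s, -1)))) = Mul(Rational(1, 7), Mul(Rational(1, 13), Pow(s, -1), Add(8, Mul(4, s, u)))) = Mul(Rational(1, 91), Pow(s, -1), Add(8, Mul(4, s, u))))
Pow(Add(Function('Q')(11, Function('K')(6)), 250), 2) = Pow(Add(Mul(Rational(4, 91), Pow(5, -1), Add(2, Mul(5, 11))), 250), 2) = Pow(Add(Mul(Rational(4, 91), Rational(1, 5), Add(2, 55)), 250), 2) = Pow(Add(Mul(Rational(4, 91), Rational(1, 5), 57), 250), 2) = Pow(Add(Rational(228, 455), 250), 2) = Pow(Rational(113978, 455), 2) = Rational(12990984484, 207025)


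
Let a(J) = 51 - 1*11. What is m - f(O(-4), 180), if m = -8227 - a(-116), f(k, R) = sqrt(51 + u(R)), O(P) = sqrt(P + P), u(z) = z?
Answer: -8267 - sqrt(231) ≈ -8282.2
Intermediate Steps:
O(P) = sqrt(2)*sqrt(P) (O(P) = sqrt(2*P) = sqrt(2)*sqrt(P))
a(J) = 40 (a(J) = 51 - 11 = 40)
f(k, R) = sqrt(51 + R)
m = -8267 (m = -8227 - 1*40 = -8227 - 40 = -8267)
m - f(O(-4), 180) = -8267 - sqrt(51 + 180) = -8267 - sqrt(231)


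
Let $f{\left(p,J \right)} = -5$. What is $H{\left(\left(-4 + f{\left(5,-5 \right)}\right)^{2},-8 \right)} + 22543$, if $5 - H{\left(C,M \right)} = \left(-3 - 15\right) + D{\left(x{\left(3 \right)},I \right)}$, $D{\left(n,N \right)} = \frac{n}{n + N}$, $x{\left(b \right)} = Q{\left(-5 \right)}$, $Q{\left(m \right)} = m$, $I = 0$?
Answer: $22565$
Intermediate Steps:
$x{\left(b \right)} = -5$
$D{\left(n,N \right)} = \frac{n}{N + n}$
$H{\left(C,M \right)} = 22$ ($H{\left(C,M \right)} = 5 - \left(\left(-3 - 15\right) - \frac{5}{0 - 5}\right) = 5 - \left(-18 - \frac{5}{-5}\right) = 5 - \left(-18 - -1\right) = 5 - \left(-18 + 1\right) = 5 - -17 = 5 + 17 = 22$)
$H{\left(\left(-4 + f{\left(5,-5 \right)}\right)^{2},-8 \right)} + 22543 = 22 + 22543 = 22565$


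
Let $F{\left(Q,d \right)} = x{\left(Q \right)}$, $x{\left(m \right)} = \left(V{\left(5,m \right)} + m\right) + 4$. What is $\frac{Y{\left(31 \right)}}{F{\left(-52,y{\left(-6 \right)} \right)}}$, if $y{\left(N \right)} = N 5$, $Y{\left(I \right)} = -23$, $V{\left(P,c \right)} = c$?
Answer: $\frac{23}{100} \approx 0.23$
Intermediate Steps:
$y{\left(N \right)} = 5 N$
$x{\left(m \right)} = 4 + 2 m$ ($x{\left(m \right)} = \left(m + m\right) + 4 = 2 m + 4 = 4 + 2 m$)
$F{\left(Q,d \right)} = 4 + 2 Q$
$\frac{Y{\left(31 \right)}}{F{\left(-52,y{\left(-6 \right)} \right)}} = - \frac{23}{4 + 2 \left(-52\right)} = - \frac{23}{4 - 104} = - \frac{23}{-100} = \left(-23\right) \left(- \frac{1}{100}\right) = \frac{23}{100}$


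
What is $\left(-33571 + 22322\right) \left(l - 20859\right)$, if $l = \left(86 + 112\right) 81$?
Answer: $54231429$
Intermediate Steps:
$l = 16038$ ($l = 198 \cdot 81 = 16038$)
$\left(-33571 + 22322\right) \left(l - 20859\right) = \left(-33571 + 22322\right) \left(16038 - 20859\right) = \left(-11249\right) \left(-4821\right) = 54231429$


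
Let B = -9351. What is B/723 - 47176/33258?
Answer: -238661/16629 ≈ -14.352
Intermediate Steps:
B/723 - 47176/33258 = -9351/723 - 47176/33258 = -9351*1/723 - 47176*1/33258 = -3117/241 - 23588/16629 = -238661/16629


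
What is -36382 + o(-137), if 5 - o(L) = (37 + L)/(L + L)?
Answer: -4983699/137 ≈ -36377.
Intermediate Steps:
o(L) = 5 - (37 + L)/(2*L) (o(L) = 5 - (37 + L)/(L + L) = 5 - (37 + L)/(2*L))
-36382 + o(-137) = -36382 + (½)*(-37 + 9*(-137))/(-137) = -36382 + (½)*(-1/137)*(-37 - 1233) = -36382 + (½)*(-1/137)*(-1270) = -36382 + 635/137 = -4983699/137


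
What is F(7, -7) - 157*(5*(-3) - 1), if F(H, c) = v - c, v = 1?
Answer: 2520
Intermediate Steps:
F(H, c) = 1 - c
F(7, -7) - 157*(5*(-3) - 1) = (1 - 1*(-7)) - 157*(5*(-3) - 1) = (1 + 7) - 157*(-15 - 1) = 8 - 157*(-16) = 8 + 2512 = 2520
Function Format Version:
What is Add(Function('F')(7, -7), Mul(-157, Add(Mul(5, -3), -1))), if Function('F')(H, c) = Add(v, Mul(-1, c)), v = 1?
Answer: 2520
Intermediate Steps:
Function('F')(H, c) = Add(1, Mul(-1, c))
Add(Function('F')(7, -7), Mul(-157, Add(Mul(5, -3), -1))) = Add(Add(1, Mul(-1, -7)), Mul(-157, Add(Mul(5, -3), -1))) = Add(Add(1, 7), Mul(-157, Add(-15, -1))) = Add(8, Mul(-157, -16)) = Add(8, 2512) = 2520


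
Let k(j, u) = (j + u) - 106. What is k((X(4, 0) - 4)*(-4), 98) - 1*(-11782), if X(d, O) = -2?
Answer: 11798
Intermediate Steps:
k(j, u) = -106 + j + u
k((X(4, 0) - 4)*(-4), 98) - 1*(-11782) = (-106 + (-2 - 4)*(-4) + 98) - 1*(-11782) = (-106 - 6*(-4) + 98) + 11782 = (-106 + 24 + 98) + 11782 = 16 + 11782 = 11798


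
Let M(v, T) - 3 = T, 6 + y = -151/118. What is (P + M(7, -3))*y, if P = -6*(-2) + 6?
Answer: -7731/59 ≈ -131.03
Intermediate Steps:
y = -859/118 (y = -6 - 151/118 = -859/118 ≈ -7.2797)
P = 18 (P = 12 + 6 = 18)
M(v, T) = 3 + T
(P + M(7, -3))*y = (18 + (3 - 3))*(-859/118) = (18 + 0)*(-859/118) = 18*(-859/118) = -7731/59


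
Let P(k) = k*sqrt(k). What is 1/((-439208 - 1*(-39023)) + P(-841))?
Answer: -400185/160742857546 + 24389*I/160742857546 ≈ -2.4896e-6 + 1.5173e-7*I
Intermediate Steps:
P(k) = k**(3/2)
1/((-439208 - 1*(-39023)) + P(-841)) = 1/((-439208 - 1*(-39023)) + (-841)**(3/2)) = 1/((-439208 + 39023) - 24389*I) = 1/(-400185 - 24389*I) = (-400185 + 24389*I)/160742857546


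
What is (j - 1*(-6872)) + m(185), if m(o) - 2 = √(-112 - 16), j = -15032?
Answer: -8158 + 8*I*√2 ≈ -8158.0 + 11.314*I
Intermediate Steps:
m(o) = 2 + 8*I*√2 (m(o) = 2 + √(-112 - 16) = 2 + √(-128) = 2 + 8*I*√2)
(j - 1*(-6872)) + m(185) = (-15032 - 1*(-6872)) + (2 + 8*I*√2) = (-15032 + 6872) + (2 + 8*I*√2) = -8160 + (2 + 8*I*√2) = -8158 + 8*I*√2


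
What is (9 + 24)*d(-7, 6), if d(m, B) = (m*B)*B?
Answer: -8316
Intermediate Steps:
d(m, B) = m*B² (d(m, B) = (B*m)*B = m*B²)
(9 + 24)*d(-7, 6) = (9 + 24)*(-7*6²) = 33*(-7*36) = 33*(-252) = -8316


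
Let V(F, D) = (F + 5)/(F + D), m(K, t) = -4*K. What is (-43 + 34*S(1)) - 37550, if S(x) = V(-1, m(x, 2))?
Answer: -188101/5 ≈ -37620.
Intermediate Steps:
V(F, D) = (5 + F)/(D + F)
S(x) = 4/(-1 - 4*x) (S(x) = (5 - 1)/(-4*x - 1) = 4/(-1 - 4*x))
(-43 + 34*S(1)) - 37550 = (-43 + 34*(-4/(1 + 4*1))) - 37550 = (-43 + 34*(-4/(1 + 4))) - 37550 = (-43 + 34*(-4/5)) - 37550 = (-43 + 34*(-4*⅕)) - 37550 = (-43 + 34*(-⅘)) - 37550 = (-43 - 136/5) - 37550 = -351/5 - 37550 = -188101/5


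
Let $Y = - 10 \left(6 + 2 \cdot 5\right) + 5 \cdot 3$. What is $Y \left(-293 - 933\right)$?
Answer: $177770$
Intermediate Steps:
$Y = -145$ ($Y = - 10 \left(6 + 10\right) + 15 = \left(-10\right) 16 + 15 = -160 + 15 = -145$)
$Y \left(-293 - 933\right) = - 145 \left(-293 - 933\right) = \left(-145\right) \left(-1226\right) = 177770$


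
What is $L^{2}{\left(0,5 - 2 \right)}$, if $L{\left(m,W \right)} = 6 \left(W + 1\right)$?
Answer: $576$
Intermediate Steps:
$L{\left(m,W \right)} = 6 + 6 W$ ($L{\left(m,W \right)} = 6 \left(1 + W\right) = 6 + 6 W$)
$L^{2}{\left(0,5 - 2 \right)} = \left(6 + 6 \left(5 - 2\right)\right)^{2} = \left(6 + 6 \cdot 3\right)^{2} = \left(6 + 18\right)^{2} = 24^{2} = 576$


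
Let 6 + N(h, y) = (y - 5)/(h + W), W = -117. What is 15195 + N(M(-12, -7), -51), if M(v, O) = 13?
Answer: 197464/13 ≈ 15190.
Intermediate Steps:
N(h, y) = -6 + (-5 + y)/(-117 + h) (N(h, y) = -6 + (y - 5)/(h - 117) = -6 + (-5 + y)/(-117 + h))
15195 + N(M(-12, -7), -51) = 15195 + (697 - 51 - 6*13)/(-117 + 13) = 15195 + (697 - 51 - 78)/(-104) = 15195 - 1/104*568 = 15195 - 71/13 = 197464/13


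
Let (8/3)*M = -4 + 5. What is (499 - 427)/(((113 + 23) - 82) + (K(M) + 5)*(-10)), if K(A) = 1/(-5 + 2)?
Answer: 108/11 ≈ 9.8182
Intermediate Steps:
M = 3/8 (M = 3*(-4 + 5)/8 = (3/8)*1 = 3/8 ≈ 0.37500)
K(A) = -1/3 (K(A) = 1/(-3) = -1/3)
(499 - 427)/(((113 + 23) - 82) + (K(M) + 5)*(-10)) = (499 - 427)/(((113 + 23) - 82) + (-1/3 + 5)*(-10)) = 72/((136 - 82) + (14/3)*(-10)) = 72/(54 - 140/3) = 72/(22/3) = 72*(3/22) = 108/11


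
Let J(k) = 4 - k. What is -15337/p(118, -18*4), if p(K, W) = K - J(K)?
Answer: -15337/232 ≈ -66.108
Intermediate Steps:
p(K, W) = -4 + 2*K (p(K, W) = K - (4 - K) = K + (-4 + K) = -4 + 2*K)
-15337/p(118, -18*4) = -15337/(-4 + 2*118) = -15337/(-4 + 236) = -15337/232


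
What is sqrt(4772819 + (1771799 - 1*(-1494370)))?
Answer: 2*sqrt(2009747) ≈ 2835.3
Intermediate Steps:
sqrt(4772819 + (1771799 - 1*(-1494370))) = sqrt(4772819 + (1771799 + 1494370)) = sqrt(4772819 + 3266169) = sqrt(8038988) = 2*sqrt(2009747)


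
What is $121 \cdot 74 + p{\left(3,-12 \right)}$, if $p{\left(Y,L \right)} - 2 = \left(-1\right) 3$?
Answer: $8953$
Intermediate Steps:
$p{\left(Y,L \right)} = -1$ ($p{\left(Y,L \right)} = 2 - 3 = -1$)
$121 \cdot 74 + p{\left(3,-12 \right)} = 121 \cdot 74 - 1 = 8954 - 1 = 8953$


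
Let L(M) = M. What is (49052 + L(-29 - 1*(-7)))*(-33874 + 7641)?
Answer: -1286203990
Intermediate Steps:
(49052 + L(-29 - 1*(-7)))*(-33874 + 7641) = (49052 + (-29 - 1*(-7)))*(-33874 + 7641) = (49052 + (-29 + 7))*(-26233) = (49052 - 22)*(-26233) = 49030*(-26233) = -1286203990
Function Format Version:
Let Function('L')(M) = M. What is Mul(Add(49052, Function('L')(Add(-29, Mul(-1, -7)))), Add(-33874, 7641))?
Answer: -1286203990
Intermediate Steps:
Mul(Add(49052, Function('L')(Add(-29, Mul(-1, -7)))), Add(-33874, 7641)) = Mul(Add(49052, Add(-29, Mul(-1, -7))), Add(-33874, 7641)) = Mul(Add(49052, Add(-29, 7)), -26233) = Mul(Add(49052, -22), -26233) = Mul(49030, -26233) = -1286203990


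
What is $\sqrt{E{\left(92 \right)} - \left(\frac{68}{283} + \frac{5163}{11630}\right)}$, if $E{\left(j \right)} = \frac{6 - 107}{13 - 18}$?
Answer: $\frac{\sqrt{211406432204810}}{3291290} \approx 4.4177$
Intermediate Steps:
$E{\left(j \right)} = \frac{101}{5}$ ($E{\left(j \right)} = - \frac{101}{-5} = \left(-101\right) \left(- \frac{1}{5}\right) = \frac{101}{5}$)
$\sqrt{E{\left(92 \right)} - \left(\frac{68}{283} + \frac{5163}{11630}\right)} = \sqrt{\frac{101}{5} - \left(\frac{68}{283} + \frac{5163}{11630}\right)} = \sqrt{\frac{101}{5} - \frac{2251969}{3291290}} = \sqrt{\frac{64232089}{3291290}} = \frac{\sqrt{211406432204810}}{3291290}$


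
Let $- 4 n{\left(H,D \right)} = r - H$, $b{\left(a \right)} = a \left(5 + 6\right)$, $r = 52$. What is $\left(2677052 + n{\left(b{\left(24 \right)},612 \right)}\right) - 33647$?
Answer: $2643458$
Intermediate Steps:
$b{\left(a \right)} = 11 a$ ($b{\left(a \right)} = a 11 = 11 a$)
$n{\left(H,D \right)} = -13 + \frac{H}{4}$ ($n{\left(H,D \right)} = - \frac{52 - H}{4} = -13 + \frac{H}{4}$)
$\left(2677052 + n{\left(b{\left(24 \right)},612 \right)}\right) - 33647 = \left(2677052 - \left(13 - \frac{11 \cdot 24}{4}\right)\right) - 33647 = \left(2677052 + \left(-13 + \frac{1}{4} \cdot 264\right)\right) - 33647 = \left(2677052 + \left(-13 + 66\right)\right) - 33647 = \left(2677052 + 53\right) - 33647 = 2677105 - 33647 = 2643458$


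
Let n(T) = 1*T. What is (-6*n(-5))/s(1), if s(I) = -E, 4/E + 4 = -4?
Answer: 60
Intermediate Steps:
E = -½ (E = 4/(-4 - 4) = 4/(-8) = 4*(-⅛) = -½ ≈ -0.50000)
s(I) = ½ (s(I) = -1*(-½) = ½)
n(T) = T
(-6*n(-5))/s(1) = (-6*(-5))/(½) = 30*2 = 60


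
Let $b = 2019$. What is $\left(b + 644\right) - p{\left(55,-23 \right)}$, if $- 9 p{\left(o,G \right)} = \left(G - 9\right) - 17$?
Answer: $\frac{23918}{9} \approx 2657.6$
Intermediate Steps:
$p{\left(o,G \right)} = \frac{26}{9} - \frac{G}{9}$ ($p{\left(o,G \right)} = - \frac{\left(G - 9\right) - 17}{9} = - \frac{\left(-9 + G\right) - 17}{9} = - \frac{-26 + G}{9} = \frac{26}{9} - \frac{G}{9}$)
$\left(b + 644\right) - p{\left(55,-23 \right)} = \left(2019 + 644\right) - \left(\frac{26}{9} - - \frac{23}{9}\right) = 2663 - \left(\frac{26}{9} + \frac{23}{9}\right) = 2663 - \frac{49}{9} = \frac{23918}{9}$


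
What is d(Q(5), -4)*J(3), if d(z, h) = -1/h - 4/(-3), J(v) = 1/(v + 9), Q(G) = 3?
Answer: 19/144 ≈ 0.13194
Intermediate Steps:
J(v) = 1/(9 + v)
d(z, h) = 4/3 - 1/h (d(z, h) = -1/h - 4*(-⅓) = -1/h + 4/3 = 4/3 - 1/h)
d(Q(5), -4)*J(3) = (4/3 - 1/(-4))/(9 + 3) = (4/3 - 1*(-¼))/12 = (4/3 + ¼)*(1/12) = (19/12)*(1/12) = 19/144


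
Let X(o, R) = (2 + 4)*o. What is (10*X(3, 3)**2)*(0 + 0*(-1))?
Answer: 0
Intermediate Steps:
X(o, R) = 6*o
(10*X(3, 3)**2)*(0 + 0*(-1)) = (10*(6*3)**2)*(0 + 0*(-1)) = (10*18**2)*(0 + 0) = (10*324)*0 = 3240*0 = 0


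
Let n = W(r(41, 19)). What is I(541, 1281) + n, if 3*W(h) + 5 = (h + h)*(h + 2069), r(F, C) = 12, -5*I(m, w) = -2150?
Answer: 51229/3 ≈ 17076.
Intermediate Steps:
I(m, w) = 430 (I(m, w) = -⅕*(-2150) = 430)
W(h) = -5/3 + 2*h*(2069 + h)/3 (W(h) = -5/3 + ((h + h)*(h + 2069))/3 = -5/3 + ((2*h)*(2069 + h))/3 = -5/3 + (2*h*(2069 + h))/3 = -5/3 + 2*h*(2069 + h)/3)
n = 49939/3 (n = -5/3 + (⅔)*12² + (4138/3)*12 = -5/3 + (⅔)*144 + 16552 = -5/3 + 96 + 16552 = 49939/3 ≈ 16646.)
I(541, 1281) + n = 430 + 49939/3 = 51229/3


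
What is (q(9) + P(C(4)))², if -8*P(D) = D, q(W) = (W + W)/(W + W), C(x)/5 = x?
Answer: 9/4 ≈ 2.2500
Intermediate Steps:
C(x) = 5*x
q(W) = 1 (q(W) = (2*W)/((2*W)) = (2*W)*(1/(2*W)) = 1)
P(D) = -D/8
(q(9) + P(C(4)))² = (1 - 5*4/8)² = (1 - ⅛*20)² = (1 - 5/2)² = (-3/2)² = 9/4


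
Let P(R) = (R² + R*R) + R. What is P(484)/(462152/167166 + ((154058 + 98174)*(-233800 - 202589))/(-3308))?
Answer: 16209238318218/1150010968192249 ≈ 0.014095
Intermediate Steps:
P(R) = R + 2*R² (P(R) = (R² + R²) + R = 2*R² + R = R + 2*R²)
P(484)/(462152/167166 + ((154058 + 98174)*(-233800 - 202589))/(-3308)) = (484*(1 + 2*484))/(462152/167166 + ((154058 + 98174)*(-233800 - 202589))/(-3308)) = (484*(1 + 968))/(462152*(1/167166) + (252232*(-436389))*(-1/3308)) = (484*969)/(231076/83583 - 110071270248*(-1/3308)) = 468996/(231076/83583 + 27517817562/827) = 468996/(2300021936384498/69123141) = 468996*(69123141/2300021936384498) = 16209238318218/1150010968192249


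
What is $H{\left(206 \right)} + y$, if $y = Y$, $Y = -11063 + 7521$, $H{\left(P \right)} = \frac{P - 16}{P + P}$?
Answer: $- \frac{729557}{206} \approx -3541.5$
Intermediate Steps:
$H{\left(P \right)} = \frac{-16 + P}{2 P}$
$Y = -3542$
$y = -3542$
$H{\left(206 \right)} + y = \frac{-16 + 206}{2 \cdot 206} - 3542 = \frac{1}{2} \cdot \frac{1}{206} \cdot 190 - 3542 = \frac{95}{206} - 3542 = - \frac{729557}{206}$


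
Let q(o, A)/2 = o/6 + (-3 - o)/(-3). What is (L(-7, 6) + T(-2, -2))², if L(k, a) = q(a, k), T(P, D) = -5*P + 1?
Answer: 361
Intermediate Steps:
T(P, D) = 1 - 5*P
q(o, A) = 2 + o (q(o, A) = 2*(o/6 + (-3 - o)/(-3)) = 2*(o*(⅙) + (-3 - o)*(-⅓)) = 2*(o/6 + (1 + o/3)) = 2*(1 + o/2) = 2 + o)
L(k, a) = 2 + a
(L(-7, 6) + T(-2, -2))² = ((2 + 6) + (1 - 5*(-2)))² = (8 + (1 + 10))² = (8 + 11)² = 19² = 361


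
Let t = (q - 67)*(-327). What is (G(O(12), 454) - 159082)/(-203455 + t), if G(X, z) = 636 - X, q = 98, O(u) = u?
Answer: 79229/106796 ≈ 0.74187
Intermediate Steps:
t = -10137 (t = (98 - 67)*(-327) = 31*(-327) = -10137)
(G(O(12), 454) - 159082)/(-203455 + t) = ((636 - 1*12) - 159082)/(-203455 - 10137) = ((636 - 12) - 159082)/(-213592) = (624 - 159082)*(-1/213592) = -158458*(-1/213592) = 79229/106796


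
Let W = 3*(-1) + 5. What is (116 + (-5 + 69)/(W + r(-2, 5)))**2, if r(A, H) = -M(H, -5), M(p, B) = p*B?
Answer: 10214416/729 ≈ 14012.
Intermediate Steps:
W = 2 (W = -3 + 5 = 2)
M(p, B) = B*p
r(A, H) = 5*H (r(A, H) = -(-5)*H = 5*H)
(116 + (-5 + 69)/(W + r(-2, 5)))**2 = (116 + (-5 + 69)/(2 + 5*5))**2 = (116 + 64/(2 + 25))**2 = (116 + 64/27)**2 = (3196/27)**2 = 10214416/729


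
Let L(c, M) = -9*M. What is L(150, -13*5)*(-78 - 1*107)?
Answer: -108225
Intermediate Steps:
L(150, -13*5)*(-78 - 1*107) = (-(-117)*5)*(-78 - 1*107) = (-9*(-65))*(-78 - 107) = 585*(-185) = -108225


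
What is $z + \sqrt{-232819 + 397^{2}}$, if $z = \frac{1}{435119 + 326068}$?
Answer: $\frac{1}{761187} + i \sqrt{75210} \approx 1.3137 \cdot 10^{-6} + 274.24 i$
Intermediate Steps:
$z = \frac{1}{761187} \approx 1.3137 \cdot 10^{-6}$
$z + \sqrt{-232819 + 397^{2}} = \frac{1}{761187} + \sqrt{-232819 + 397^{2}} = \frac{1}{761187} + \sqrt{-232819 + 157609} = \frac{1}{761187} + \sqrt{-75210} = \frac{1}{761187} + i \sqrt{75210}$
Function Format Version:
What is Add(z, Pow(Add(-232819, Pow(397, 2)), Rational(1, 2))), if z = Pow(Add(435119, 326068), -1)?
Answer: Add(Rational(1, 761187), Mul(I, Pow(75210, Rational(1, 2)))) ≈ Add(1.3137e-6, Mul(274.24, I))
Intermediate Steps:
z = Rational(1, 761187) (z = Pow(761187, -1) = Rational(1, 761187) ≈ 1.3137e-6)
Add(z, Pow(Add(-232819, Pow(397, 2)), Rational(1, 2))) = Add(Rational(1, 761187), Pow(Add(-232819, Pow(397, 2)), Rational(1, 2))) = Add(Rational(1, 761187), Pow(Add(-232819, 157609), Rational(1, 2))) = Add(Rational(1, 761187), Pow(-75210, Rational(1, 2))) = Add(Rational(1, 761187), Mul(I, Pow(75210, Rational(1, 2))))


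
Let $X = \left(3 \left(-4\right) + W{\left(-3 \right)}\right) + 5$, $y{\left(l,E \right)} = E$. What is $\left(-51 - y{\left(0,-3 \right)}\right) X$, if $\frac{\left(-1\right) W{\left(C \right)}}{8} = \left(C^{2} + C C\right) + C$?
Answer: $6096$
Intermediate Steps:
$W{\left(C \right)} = - 16 C^{2} - 8 C$ ($W{\left(C \right)} = - 8 \left(\left(C^{2} + C C\right) + C\right) = - 8 \left(\left(C^{2} + C^{2}\right) + C\right) = - 8 \left(2 C^{2} + C\right) = - 8 \left(C + 2 C^{2}\right) = - 16 C^{2} - 8 C$)
$X = -127$ ($X = \left(3 \left(-4\right) - - 24 \left(1 + 2 \left(-3\right)\right)\right) + 5 = \left(-12 - - 24 \left(1 - 6\right)\right) + 5 = \left(-12 - \left(-24\right) \left(-5\right)\right) + 5 = \left(-12 - 120\right) + 5 = -132 + 5 = -127$)
$\left(-51 - y{\left(0,-3 \right)}\right) X = \left(-51 - -3\right) \left(-127\right) = \left(-51 + 3\right) \left(-127\right) = \left(-48\right) \left(-127\right) = 6096$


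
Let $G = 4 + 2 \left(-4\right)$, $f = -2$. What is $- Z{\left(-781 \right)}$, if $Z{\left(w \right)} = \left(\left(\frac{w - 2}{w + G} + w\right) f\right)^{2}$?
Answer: $- \frac{1499654956816}{616225} \approx -2.4336 \cdot 10^{6}$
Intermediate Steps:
$G = -4$ ($G = 4 - 8 = -4$)
$Z{\left(w \right)} = \left(- 2 w - \frac{2 \left(-2 + w\right)}{-4 + w}\right)^{2}$ ($Z{\left(w \right)} = \left(\left(\frac{w - 2}{w - 4} + w\right) \left(-2\right)\right)^{2} = \left(\left(\frac{-2 + w}{-4 + w} + w\right) \left(-2\right)\right)^{2} = \left(\left(w + \frac{-2 + w}{-4 + w}\right) \left(-2\right)\right)^{2} = \left(- 2 w - \frac{2 \left(-2 + w\right)}{-4 + w}\right)^{2}$)
$- Z{\left(-781 \right)} = - \frac{4 \left(-2 + \left(-781\right)^{2} - -2343\right)^{2}}{\left(-4 - 781\right)^{2}} = - \frac{4 \left(-2 + 609961 + 2343\right)^{2}}{616225} = - \frac{4 \cdot 612302^{2}}{616225} = - \frac{4 \cdot 374913739204}{616225} = \left(-1\right) \frac{1499654956816}{616225} = - \frac{1499654956816}{616225}$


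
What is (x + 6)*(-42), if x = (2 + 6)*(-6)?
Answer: 1764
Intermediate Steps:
x = -48 (x = 8*(-6) = -48)
(x + 6)*(-42) = (-48 + 6)*(-42) = -42*(-42) = 1764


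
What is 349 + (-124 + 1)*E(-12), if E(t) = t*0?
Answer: 349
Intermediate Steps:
E(t) = 0
349 + (-124 + 1)*E(-12) = 349 + (-124 + 1)*0 = 349 - 123*0 = 349 + 0 = 349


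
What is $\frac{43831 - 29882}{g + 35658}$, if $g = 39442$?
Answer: $\frac{13949}{75100} \approx 0.18574$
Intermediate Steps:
$\frac{43831 - 29882}{g + 35658} = \frac{43831 - 29882}{39442 + 35658} = \frac{13949}{75100}$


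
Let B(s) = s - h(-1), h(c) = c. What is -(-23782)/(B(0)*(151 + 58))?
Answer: 2162/19 ≈ 113.79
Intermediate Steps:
B(s) = 1 + s (B(s) = s - 1*(-1) = s + 1 = 1 + s)
-(-23782)/(B(0)*(151 + 58)) = -(-23782)/((1 + 0)*(151 + 58)) = -(-23782)/(1*209) = -(-23782)/209 = -1*(-2162/19) = 2162/19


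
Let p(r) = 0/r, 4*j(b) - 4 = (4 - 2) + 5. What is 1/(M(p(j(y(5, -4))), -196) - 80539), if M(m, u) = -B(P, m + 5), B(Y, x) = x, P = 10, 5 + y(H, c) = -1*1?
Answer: -1/80544 ≈ -1.2416e-5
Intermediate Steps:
y(H, c) = -6 (y(H, c) = -5 - 1*1 = -5 - 1 = -6)
j(b) = 11/4 (j(b) = 1 + ((4 - 2) + 5)/4 = 1 + (2 + 5)/4 = 1 + (¼)*7 = 1 + 7/4 = 11/4)
p(r) = 0
M(m, u) = -5 - m (M(m, u) = -(m + 5) = -(5 + m) = -5 - m)
1/(M(p(j(y(5, -4))), -196) - 80539) = 1/((-5 - 1*0) - 80539) = 1/((-5 + 0) - 80539) = 1/(-5 - 80539) = 1/(-80544) = -1/80544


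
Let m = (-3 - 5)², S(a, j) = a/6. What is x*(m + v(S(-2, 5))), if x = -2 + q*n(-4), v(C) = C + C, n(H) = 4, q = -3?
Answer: -2660/3 ≈ -886.67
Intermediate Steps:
S(a, j) = a/6 (S(a, j) = a*(⅙) = a/6)
v(C) = 2*C
x = -14 (x = -2 - 3*4 = -2 - 12 = -14)
m = 64 (m = (-8)² = 64)
x*(m + v(S(-2, 5))) = -14*(64 + 2*((⅙)*(-2))) = -14*(64 + 2*(-⅓)) = -14*(64 - ⅔) = -14*190/3 = -2660/3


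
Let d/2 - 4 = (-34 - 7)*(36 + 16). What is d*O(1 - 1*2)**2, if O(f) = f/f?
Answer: -4256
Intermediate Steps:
d = -4256 (d = 8 + 2*((-34 - 7)*(36 + 16)) = 8 + 2*(-41*52) = 8 + 2*(-2132) = 8 - 4264 = -4256)
O(f) = 1
d*O(1 - 1*2)**2 = -4256*1**2 = -4256*1 = -4256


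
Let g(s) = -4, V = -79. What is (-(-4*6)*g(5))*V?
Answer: 7584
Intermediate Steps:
(-(-4*6)*g(5))*V = -(-4*6)*(-4)*(-79) = -(-24)*(-4)*(-79) = -1*96*(-79) = -96*(-79) = 7584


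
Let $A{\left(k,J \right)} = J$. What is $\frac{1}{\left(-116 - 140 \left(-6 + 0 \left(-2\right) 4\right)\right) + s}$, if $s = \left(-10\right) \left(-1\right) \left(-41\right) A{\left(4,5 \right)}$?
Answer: $- \frac{1}{1326} \approx -0.00075415$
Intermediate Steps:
$s = -2050$ ($s = \left(-10\right) \left(-1\right) \left(-41\right) 5 = 10 \left(-41\right) 5 = \left(-410\right) 5 = -2050$)
$\frac{1}{\left(-116 - 140 \left(-6 + 0 \left(-2\right) 4\right)\right) + s} = \frac{1}{\left(-116 - 140 \left(-6 + 0 \left(-2\right) 4\right)\right) - 2050} = \frac{1}{\left(-116 - 140 \left(-6 + 0 \cdot 4\right)\right) - 2050} = \frac{1}{\left(-116 - 140 \left(-6 + 0\right)\right) - 2050} = \frac{1}{\left(-116 - -840\right) - 2050} = \frac{1}{\left(-116 + 840\right) - 2050} = \frac{1}{724 - 2050} = \frac{1}{-1326} = - \frac{1}{1326}$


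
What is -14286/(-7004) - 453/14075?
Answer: 98951319/49290650 ≈ 2.0075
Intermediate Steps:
-14286/(-7004) - 453/14075 = -14286*(-1/7004) - 453*1/14075 = 7143/3502 - 453/14075 = 98951319/49290650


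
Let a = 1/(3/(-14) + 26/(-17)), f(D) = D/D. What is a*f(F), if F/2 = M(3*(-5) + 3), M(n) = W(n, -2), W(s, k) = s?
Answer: -238/415 ≈ -0.57349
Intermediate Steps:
M(n) = n
F = -24 (F = 2*(3*(-5) + 3) = 2*(-15 + 3) = 2*(-12) = -24)
f(D) = 1
a = -238/415 (a = 1/(3*(-1/14) + 26*(-1/17)) = 1/(-3/14 - 26/17) = 1/(-415/238) = -238/415 ≈ -0.57349)
a*f(F) = -238/415*1 = -238/415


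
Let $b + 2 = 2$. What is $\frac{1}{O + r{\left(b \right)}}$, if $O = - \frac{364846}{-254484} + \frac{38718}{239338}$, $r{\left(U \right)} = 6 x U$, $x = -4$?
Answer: $\frac{15226922898}{24293655865} \approx 0.62679$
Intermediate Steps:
$b = 0$ ($b = -2 + 2 = 0$)
$r{\left(U \right)} = - 24 U$ ($r{\left(U \right)} = 6 \left(-4\right) U = - 24 U$)
$O = \frac{24293655865}{15226922898}$ ($O = \left(-364846\right) \left(- \frac{1}{254484}\right) + 38718 \cdot \frac{1}{239338} = \frac{182423}{127242} + \frac{19359}{119669} = \frac{24293655865}{15226922898} \approx 1.5954$)
$\frac{1}{O + r{\left(b \right)}} = \frac{1}{\frac{24293655865}{15226922898} - 0} = \frac{1}{\frac{24293655865}{15226922898} + 0} = \frac{1}{\frac{24293655865}{15226922898}} = \frac{15226922898}{24293655865}$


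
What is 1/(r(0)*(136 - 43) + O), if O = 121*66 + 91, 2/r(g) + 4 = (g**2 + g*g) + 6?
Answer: 1/8170 ≈ 0.00012240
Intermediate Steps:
r(g) = 2/(2 + 2*g**2) (r(g) = 2/(-4 + ((g**2 + g*g) + 6)) = 2/(-4 + ((g**2 + g**2) + 6)) = 2/(-4 + (2*g**2 + 6)) = 2/(-4 + (6 + 2*g**2)) = 2/(2 + 2*g**2))
O = 8077 (O = 7986 + 91 = 8077)
1/(r(0)*(136 - 43) + O) = 1/((136 - 43)/(1 + 0**2) + 8077) = 1/(93/(1 + 0) + 8077) = 1/(93/1 + 8077) = 1/(1*93 + 8077) = 1/(93 + 8077) = 1/8170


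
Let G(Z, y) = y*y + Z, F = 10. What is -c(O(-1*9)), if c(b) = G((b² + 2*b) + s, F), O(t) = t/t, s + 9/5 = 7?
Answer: -541/5 ≈ -108.20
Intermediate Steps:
s = 26/5 (s = -9/5 + 7 = 26/5 ≈ 5.2000)
O(t) = 1
G(Z, y) = Z + y² (G(Z, y) = y² + Z = Z + y²)
c(b) = 526/5 + b² + 2*b (c(b) = ((b² + 2*b) + 26/5) + 10² = (26/5 + b² + 2*b) + 100 = 526/5 + b² + 2*b)
-c(O(-1*9)) = -(526/5 + 1² + 2*1) = -(526/5 + 1 + 2) = -1*541/5 = -541/5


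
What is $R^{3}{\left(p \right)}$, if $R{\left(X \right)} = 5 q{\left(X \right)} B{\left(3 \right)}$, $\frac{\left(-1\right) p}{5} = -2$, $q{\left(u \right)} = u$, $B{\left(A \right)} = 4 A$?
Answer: $216000000$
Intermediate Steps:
$p = 10$ ($p = \left(-5\right) \left(-2\right) = 10$)
$R{\left(X \right)} = 60 X$ ($R{\left(X \right)} = 5 X 4 \cdot 3 = 5 X 12 = 60 X$)
$R^{3}{\left(p \right)} = \left(60 \cdot 10\right)^{3} = 600^{3} = 216000000$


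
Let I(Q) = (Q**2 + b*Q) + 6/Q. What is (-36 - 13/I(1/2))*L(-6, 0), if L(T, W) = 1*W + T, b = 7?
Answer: 4640/21 ≈ 220.95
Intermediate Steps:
L(T, W) = T + W (L(T, W) = W + T = T + W)
I(Q) = Q**2 + 6/Q + 7*Q (I(Q) = (Q**2 + 7*Q) + 6/Q = Q**2 + 6/Q + 7*Q)
(-36 - 13/I(1/2))*L(-6, 0) = (-36 - 13*1/(2*(6 + (1/2)**2*(7 + 1/2))))*(-6 + 0) = (-36 - 13*1/(2*(6 + (1/2)**2*(7 + 1/2))))*(-6) = (-36 - 13*1/(2*(6 + (1/4)*(15/2))))*(-6) = (-36 - 13*1/(2*(6 + 15/8)))*(-6) = (-36 - 13/(2*(63/8)))*(-6) = (-36 - 13/63/4)*(-6) = (-36 - 13*4/63)*(-6) = (-36 - 52/63)*(-6) = -2320/63*(-6) = 4640/21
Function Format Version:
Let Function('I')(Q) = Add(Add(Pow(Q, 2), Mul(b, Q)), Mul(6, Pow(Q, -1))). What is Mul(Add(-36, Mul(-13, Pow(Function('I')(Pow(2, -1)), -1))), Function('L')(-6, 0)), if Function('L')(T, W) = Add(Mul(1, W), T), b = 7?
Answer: Rational(4640, 21) ≈ 220.95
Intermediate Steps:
Function('L')(T, W) = Add(T, W) (Function('L')(T, W) = Add(W, T) = Add(T, W))
Function('I')(Q) = Add(Pow(Q, 2), Mul(6, Pow(Q, -1)), Mul(7, Q)) (Function('I')(Q) = Add(Add(Pow(Q, 2), Mul(7, Q)), Mul(6, Pow(Q, -1))) = Add(Pow(Q, 2), Mul(6, Pow(Q, -1)), Mul(7, Q)))
Mul(Add(-36, Mul(-13, Pow(Function('I')(Pow(2, -1)), -1))), Function('L')(-6, 0)) = Mul(Add(-36, Mul(-13, Pow(Mul(Pow(Pow(2, -1), -1), Add(6, Mul(Pow(Pow(2, -1), 2), Add(7, Pow(2, -1))))), -1))), Add(-6, 0)) = Mul(Add(-36, Mul(-13, Pow(Mul(Pow(Rational(1, 2), -1), Add(6, Mul(Pow(Rational(1, 2), 2), Add(7, Rational(1, 2))))), -1))), -6) = Mul(Add(-36, Mul(-13, Pow(Mul(2, Add(6, Mul(Rational(1, 4), Rational(15, 2)))), -1))), -6) = Mul(Add(-36, Mul(-13, Pow(Mul(2, Add(6, Rational(15, 8))), -1))), -6) = Mul(Add(-36, Mul(-13, Pow(Mul(2, Rational(63, 8)), -1))), -6) = Mul(Add(-36, Mul(-13, Pow(Rational(63, 4), -1))), -6) = Mul(Add(-36, Mul(-13, Rational(4, 63))), -6) = Mul(Add(-36, Rational(-52, 63)), -6) = Mul(Rational(-2320, 63), -6) = Rational(4640, 21)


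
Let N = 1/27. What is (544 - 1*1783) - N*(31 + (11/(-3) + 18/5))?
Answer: -502259/405 ≈ -1240.1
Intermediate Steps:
N = 1/27 ≈ 0.037037
(544 - 1*1783) - N*(31 + (11/(-3) + 18/5)) = (544 - 1*1783) - (31 + (11/(-3) + 18/5))/27 = (544 - 1783) - (31 + (11*(-⅓) + 18*(⅕)))/27 = -1239 - (31 + (-11/3 + 18/5))/27 = -1239 - (31 - 1/15)/27 = -1239 - 464/(27*15) = -1239 - 1*464/405 = -1239 - 464/405 = -502259/405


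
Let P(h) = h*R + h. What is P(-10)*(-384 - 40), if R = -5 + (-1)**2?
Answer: -12720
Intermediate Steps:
R = -4 (R = -5 + 1 = -4)
P(h) = -3*h (P(h) = h*(-4) + h = -4*h + h = -3*h)
P(-10)*(-384 - 40) = (-3*(-10))*(-384 - 40) = 30*(-424) = -12720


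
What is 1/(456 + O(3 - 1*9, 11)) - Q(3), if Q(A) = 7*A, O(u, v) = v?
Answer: -9806/467 ≈ -20.998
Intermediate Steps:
1/(456 + O(3 - 1*9, 11)) - Q(3) = 1/(456 + 11) - 7*3 = 1/467 - 1*21 = 1/467 - 21 = -9806/467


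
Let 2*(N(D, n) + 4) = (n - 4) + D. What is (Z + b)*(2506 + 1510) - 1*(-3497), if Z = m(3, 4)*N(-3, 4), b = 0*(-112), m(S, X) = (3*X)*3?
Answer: -791671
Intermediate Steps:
m(S, X) = 9*X
b = 0
N(D, n) = -6 + D/2 + n/2 (N(D, n) = -4 + ((n - 4) + D)/2 = -4 + ((-4 + n) + D)/2 = -4 + (-4 + D + n)/2 = -4 + (-2 + D/2 + n/2) = -6 + D/2 + n/2)
Z = -198 (Z = (9*4)*(-6 + (1/2)*(-3) + (1/2)*4) = 36*(-6 - 3/2 + 2) = 36*(-11/2) = -198)
(Z + b)*(2506 + 1510) - 1*(-3497) = (-198 + 0)*(2506 + 1510) - 1*(-3497) = -198*4016 + 3497 = -795168 + 3497 = -791671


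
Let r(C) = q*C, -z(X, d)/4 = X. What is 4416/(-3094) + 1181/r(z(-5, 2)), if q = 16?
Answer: 1120447/495040 ≈ 2.2633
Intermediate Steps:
z(X, d) = -4*X
r(C) = 16*C
4416/(-3094) + 1181/r(z(-5, 2)) = 4416/(-3094) + 1181/((16*(-4*(-5)))) = 4416*(-1/3094) + 1181/((16*20)) = -2208/1547 + 1181/320 = 1120447/495040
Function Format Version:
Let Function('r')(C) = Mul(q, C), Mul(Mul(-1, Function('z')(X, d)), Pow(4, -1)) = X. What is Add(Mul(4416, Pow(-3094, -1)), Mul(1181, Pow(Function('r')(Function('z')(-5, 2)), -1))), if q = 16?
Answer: Rational(1120447, 495040) ≈ 2.2633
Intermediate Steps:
Function('z')(X, d) = Mul(-4, X)
Function('r')(C) = Mul(16, C)
Add(Mul(4416, Pow(-3094, -1)), Mul(1181, Pow(Function('r')(Function('z')(-5, 2)), -1))) = Add(Mul(4416, Pow(-3094, -1)), Mul(1181, Pow(Mul(16, Mul(-4, -5)), -1))) = Add(Mul(4416, Rational(-1, 3094)), Mul(1181, Pow(Mul(16, 20), -1))) = Add(Rational(-2208, 1547), Mul(1181, Pow(320, -1))) = Add(Rational(-2208, 1547), Mul(1181, Rational(1, 320))) = Add(Rational(-2208, 1547), Rational(1181, 320)) = Rational(1120447, 495040)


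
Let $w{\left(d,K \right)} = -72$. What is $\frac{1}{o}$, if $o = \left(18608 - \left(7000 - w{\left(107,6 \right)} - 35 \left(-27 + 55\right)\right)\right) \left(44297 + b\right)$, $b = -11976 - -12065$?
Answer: $\frac{1}{555535176} \approx 1.8001 \cdot 10^{-9}$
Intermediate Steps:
$b = 89$ ($b = -11976 + 12065 = 89$)
$o = 555535176$ ($o = \left(18608 - \left(7072 - 35 \left(-27 + 55\right)\right)\right) \left(44297 + 89\right) = \left(18608 + \left(\left(-72 + 35 \cdot 28\right) - 7000\right)\right) 44386 = \left(18608 + \left(\left(-72 + 980\right) - 7000\right)\right) 44386 = \left(18608 + \left(908 - 7000\right)\right) 44386 = \left(18608 - 6092\right) 44386 = 12516 \cdot 44386 = 555535176$)
$\frac{1}{o} = \frac{1}{555535176}$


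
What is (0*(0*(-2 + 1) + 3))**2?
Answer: 0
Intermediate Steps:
(0*(0*(-2 + 1) + 3))**2 = (0*(0*(-1) + 3))**2 = (0*(0 + 3))**2 = (0*3)**2 = 0**2 = 0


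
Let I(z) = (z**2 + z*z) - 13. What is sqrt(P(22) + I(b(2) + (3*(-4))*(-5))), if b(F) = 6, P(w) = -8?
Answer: sqrt(8691) ≈ 93.226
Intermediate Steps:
I(z) = -13 + 2*z**2 (I(z) = (z**2 + z**2) - 13 = 2*z**2 - 13 = -13 + 2*z**2)
sqrt(P(22) + I(b(2) + (3*(-4))*(-5))) = sqrt(-8 + (-13 + 2*(6 + (3*(-4))*(-5))**2)) = sqrt(-8 + (-13 + 2*(6 - 12*(-5))**2)) = sqrt(-8 + (-13 + 2*(6 + 60)**2)) = sqrt(-8 + (-13 + 2*66**2)) = sqrt(-8 + (-13 + 2*4356)) = sqrt(-8 + (-13 + 8712)) = sqrt(-8 + 8699) = sqrt(8691)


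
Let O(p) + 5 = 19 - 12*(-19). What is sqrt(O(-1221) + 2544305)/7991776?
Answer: sqrt(2544547)/7991776 ≈ 0.00019960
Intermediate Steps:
O(p) = 242 (O(p) = -5 + (19 - 12*(-19)) = -5 + (19 + 228) = -5 + 247 = 242)
sqrt(O(-1221) + 2544305)/7991776 = sqrt(242 + 2544305)/7991776 = sqrt(2544547)*(1/7991776) = sqrt(2544547)/7991776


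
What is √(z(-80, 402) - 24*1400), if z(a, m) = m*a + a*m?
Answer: 24*I*√170 ≈ 312.92*I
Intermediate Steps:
z(a, m) = 2*a*m (z(a, m) = a*m + a*m = 2*a*m)
√(z(-80, 402) - 24*1400) = √(2*(-80)*402 - 24*1400) = √(-64320 - 33600) = √(-97920) = 24*I*√170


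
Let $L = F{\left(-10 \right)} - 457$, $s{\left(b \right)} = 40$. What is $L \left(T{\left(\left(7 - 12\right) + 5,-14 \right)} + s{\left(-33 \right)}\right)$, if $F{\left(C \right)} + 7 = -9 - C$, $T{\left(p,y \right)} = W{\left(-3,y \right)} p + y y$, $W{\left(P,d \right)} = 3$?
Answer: $-109268$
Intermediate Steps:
$T{\left(p,y \right)} = y^{2} + 3 p$ ($T{\left(p,y \right)} = 3 p + y y = 3 p + y^{2} = y^{2} + 3 p$)
$F{\left(C \right)} = -16 - C$ ($F{\left(C \right)} = -7 - \left(9 + C\right) = -16 - C$)
$L = -463$ ($L = \left(-16 - -10\right) - 457 = \left(-16 + 10\right) - 457 = -6 - 457 = -463$)
$L \left(T{\left(\left(7 - 12\right) + 5,-14 \right)} + s{\left(-33 \right)}\right) = - 463 \left(\left(\left(-14\right)^{2} + 3 \left(\left(7 - 12\right) + 5\right)\right) + 40\right) = - 463 \left(\left(196 + 3 \left(-5 + 5\right)\right) + 40\right) = - 463 \left(\left(196 + 3 \cdot 0\right) + 40\right) = - 463 \left(\left(196 + 0\right) + 40\right) = - 463 \left(196 + 40\right) = \left(-463\right) 236 = -109268$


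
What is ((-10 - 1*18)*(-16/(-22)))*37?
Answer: -8288/11 ≈ -753.45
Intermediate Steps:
((-10 - 1*18)*(-16/(-22)))*37 = ((-10 - 18)*(-16*(-1/22)))*37 = -28*8/11*37 = -224/11*37 = -8288/11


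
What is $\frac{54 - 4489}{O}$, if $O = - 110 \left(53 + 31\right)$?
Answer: $\frac{887}{1848} \approx 0.47998$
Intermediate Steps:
$O = -9240$ ($O = \left(-110\right) 84 = -9240$)
$\frac{54 - 4489}{O} = \frac{54 - 4489}{-9240} = \left(54 - 4489\right) \left(- \frac{1}{9240}\right) = \left(-4435\right) \left(- \frac{1}{9240}\right) = \frac{887}{1848}$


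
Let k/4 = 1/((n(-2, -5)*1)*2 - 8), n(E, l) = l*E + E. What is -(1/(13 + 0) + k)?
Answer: -15/26 ≈ -0.57692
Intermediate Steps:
n(E, l) = E + E*l (n(E, l) = E*l + E = E + E*l)
k = 1/2 (k = 4/((-2*(1 - 5)*1)*2 - 8) = 4/((-2*(-4)*1)*2 - 8) = 4/((8*1)*2 - 8) = 4/(8*2 - 8) = 4/(16 - 8) = 4/8 = 4*(1/8) = 1/2 ≈ 0.50000)
-(1/(13 + 0) + k) = -(1/(13 + 0) + 1/2) = -(1/13 + 1/2) = -1*15/26 = -15/26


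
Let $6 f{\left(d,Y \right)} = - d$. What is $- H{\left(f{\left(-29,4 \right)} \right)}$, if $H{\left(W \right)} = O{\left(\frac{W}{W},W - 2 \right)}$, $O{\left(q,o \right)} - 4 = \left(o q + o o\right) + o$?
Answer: $- \frac{637}{36} \approx -17.694$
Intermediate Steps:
$f{\left(d,Y \right)} = - \frac{d}{6}$ ($f{\left(d,Y \right)} = \frac{\left(-1\right) d}{6} = - \frac{d}{6}$)
$O{\left(q,o \right)} = 4 + o + o^{2} + o q$ ($O{\left(q,o \right)} = 4 + \left(\left(o q + o o\right) + o\right) = 4 + \left(\left(o q + o^{2}\right) + o\right) = 4 + \left(\left(o^{2} + o q\right) + o\right) = 4 + \left(o + o^{2} + o q\right) = 4 + o + o^{2} + o q$)
$H{\left(W \right)} = \left(-2 + W\right)^{2} + 2 W$ ($H{\left(W \right)} = 4 + \left(W - 2\right) + \left(W - 2\right)^{2} + \left(W - 2\right) \frac{W}{W} = 4 + \left(-2 + W\right) + \left(-2 + W\right)^{2} + \left(-2 + W\right) 1 = 4 + \left(-2 + W\right) + \left(-2 + W\right)^{2} + \left(-2 + W\right) = \left(-2 + W\right)^{2} + 2 W$)
$- H{\left(f{\left(-29,4 \right)} \right)} = - (\left(-2 - - \frac{29}{6}\right)^{2} + 2 \left(\left(- \frac{1}{6}\right) \left(-29\right)\right)) = - (\left(-2 + \frac{29}{6}\right)^{2} + 2 \cdot \frac{29}{6}) = - (\left(\frac{17}{6}\right)^{2} + \frac{29}{3}) = - (\frac{289}{36} + \frac{29}{3}) = \left(-1\right) \frac{637}{36} = - \frac{637}{36}$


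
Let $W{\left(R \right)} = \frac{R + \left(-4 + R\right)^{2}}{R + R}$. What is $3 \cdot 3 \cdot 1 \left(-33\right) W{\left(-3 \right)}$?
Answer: $2277$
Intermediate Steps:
$W{\left(R \right)} = \frac{R + \left(-4 + R\right)^{2}}{2 R}$
$3 \cdot 3 \cdot 1 \left(-33\right) W{\left(-3 \right)} = 3 \cdot 3 \cdot 1 \left(-33\right) \frac{-3 + \left(-4 - 3\right)^{2}}{2 \left(-3\right)} = 9 \cdot 1 \left(-33\right) \frac{1}{2} \left(- \frac{1}{3}\right) \left(-3 + \left(-7\right)^{2}\right) = 9 \left(-33\right) \frac{1}{2} \left(- \frac{1}{3}\right) \left(-3 + 49\right) = - 297 \cdot \frac{1}{2} \left(- \frac{1}{3}\right) 46 = \left(-297\right) \left(- \frac{23}{3}\right) = 2277$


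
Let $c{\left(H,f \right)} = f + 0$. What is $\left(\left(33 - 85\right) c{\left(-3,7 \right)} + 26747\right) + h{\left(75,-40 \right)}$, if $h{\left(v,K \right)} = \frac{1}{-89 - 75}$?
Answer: $\frac{4326811}{164} \approx 26383.0$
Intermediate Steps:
$c{\left(H,f \right)} = f$
$h{\left(v,K \right)} = - \frac{1}{164}$ ($h{\left(v,K \right)} = \frac{1}{-164} = - \frac{1}{164}$)
$\left(\left(33 - 85\right) c{\left(-3,7 \right)} + 26747\right) + h{\left(75,-40 \right)} = \left(\left(33 - 85\right) 7 + 26747\right) - \frac{1}{164} = \left(\left(-52\right) 7 + 26747\right) - \frac{1}{164} = \left(-364 + 26747\right) - \frac{1}{164} = 26383 - \frac{1}{164} = \frac{4326811}{164}$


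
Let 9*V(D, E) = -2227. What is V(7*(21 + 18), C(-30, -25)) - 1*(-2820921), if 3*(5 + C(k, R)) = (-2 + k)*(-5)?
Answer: 25386062/9 ≈ 2.8207e+6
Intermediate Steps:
C(k, R) = -5/3 - 5*k/3 (C(k, R) = -5 + ((-2 + k)*(-5))/3 = -5 + (10 - 5*k)/3 = -5 + (10/3 - 5*k/3) = -5/3 - 5*k/3)
V(D, E) = -2227/9 (V(D, E) = (1/9)*(-2227) = -2227/9)
V(7*(21 + 18), C(-30, -25)) - 1*(-2820921) = -2227/9 - 1*(-2820921) = -2227/9 + 2820921 = 25386062/9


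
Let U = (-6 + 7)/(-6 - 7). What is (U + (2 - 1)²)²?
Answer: 144/169 ≈ 0.85207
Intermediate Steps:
U = -1/13 (U = 1/(-13) = 1*(-1/13) = -1/13 ≈ -0.076923)
(U + (2 - 1)²)² = (-1/13 + (2 - 1)²)² = (-1/13 + 1²)² = (-1/13 + 1)² = (12/13)² = 144/169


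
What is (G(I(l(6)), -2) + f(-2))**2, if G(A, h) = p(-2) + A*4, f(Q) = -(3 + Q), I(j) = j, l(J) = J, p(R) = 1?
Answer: 576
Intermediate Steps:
f(Q) = -3 - Q
G(A, h) = 1 + 4*A (G(A, h) = 1 + A*4 = 1 + 4*A)
(G(I(l(6)), -2) + f(-2))**2 = ((1 + 4*6) + (-3 - 1*(-2)))**2 = ((1 + 24) + (-3 + 2))**2 = (25 - 1)**2 = 24**2 = 576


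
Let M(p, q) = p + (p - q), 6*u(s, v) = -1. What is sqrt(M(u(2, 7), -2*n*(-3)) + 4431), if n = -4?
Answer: 2*sqrt(10023)/3 ≈ 66.743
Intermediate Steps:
u(s, v) = -1/6 (u(s, v) = (1/6)*(-1) = -1/6)
M(p, q) = -q + 2*p
sqrt(M(u(2, 7), -2*n*(-3)) + 4431) = sqrt((-(-2*(-4))*(-3) + 2*(-1/6)) + 4431) = sqrt((-8*(-3) - 1/3) + 4431) = sqrt((-1*(-24) - 1/3) + 4431) = sqrt((24 - 1/3) + 4431) = sqrt(71/3 + 4431) = sqrt(13364/3) = 2*sqrt(10023)/3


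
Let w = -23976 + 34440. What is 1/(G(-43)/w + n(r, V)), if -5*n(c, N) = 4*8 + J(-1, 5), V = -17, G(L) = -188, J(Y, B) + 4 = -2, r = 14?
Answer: -13080/68251 ≈ -0.19165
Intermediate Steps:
J(Y, B) = -6 (J(Y, B) = -4 - 2 = -6)
n(c, N) = -26/5 (n(c, N) = -(4*8 - 6)/5 = -(32 - 6)/5 = -⅕*26 = -26/5)
w = 10464
1/(G(-43)/w + n(r, V)) = 1/(-188/10464 - 26/5) = 1/(-188*1/10464 - 26/5) = 1/(-47/2616 - 26/5) = 1/(-68251/13080) = -13080/68251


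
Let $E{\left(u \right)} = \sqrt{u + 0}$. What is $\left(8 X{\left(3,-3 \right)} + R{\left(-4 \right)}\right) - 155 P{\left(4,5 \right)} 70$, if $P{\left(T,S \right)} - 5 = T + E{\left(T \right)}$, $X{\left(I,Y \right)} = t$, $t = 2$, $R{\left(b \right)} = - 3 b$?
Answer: $-119322$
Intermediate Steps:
$E{\left(u \right)} = \sqrt{u}$
$X{\left(I,Y \right)} = 2$
$P{\left(T,S \right)} = 5 + T + \sqrt{T}$ ($P{\left(T,S \right)} = 5 + \left(T + \sqrt{T}\right) = 5 + T + \sqrt{T}$)
$\left(8 X{\left(3,-3 \right)} + R{\left(-4 \right)}\right) - 155 P{\left(4,5 \right)} 70 = \left(8 \cdot 2 - -12\right) - 155 \left(5 + 4 + \sqrt{4}\right) 70 = \left(16 + 12\right) - 155 \left(5 + 4 + 2\right) 70 = 28 - 155 \cdot 11 \cdot 70 = 28 - 119350 = -119322$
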